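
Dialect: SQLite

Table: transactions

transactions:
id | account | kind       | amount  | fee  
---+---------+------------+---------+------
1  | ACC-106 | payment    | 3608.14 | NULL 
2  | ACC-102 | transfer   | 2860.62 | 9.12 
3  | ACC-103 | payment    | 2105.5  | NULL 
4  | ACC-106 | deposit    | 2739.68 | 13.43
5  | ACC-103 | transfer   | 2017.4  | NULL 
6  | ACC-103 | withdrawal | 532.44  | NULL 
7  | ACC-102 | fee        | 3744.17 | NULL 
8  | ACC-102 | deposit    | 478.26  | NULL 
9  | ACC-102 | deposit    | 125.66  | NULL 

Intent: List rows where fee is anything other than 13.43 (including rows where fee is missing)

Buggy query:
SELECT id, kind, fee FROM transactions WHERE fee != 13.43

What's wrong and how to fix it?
Bug: Inequality against NULL is unknown, not true; rows with NULL are dropped

Fix: Add an explicit OR fee IS NULL to include the missing-value rows

Corrected query:
SELECT id, kind, fee FROM transactions WHERE fee != 13.43 OR fee IS NULL

Result:
id | kind       | fee 
---+------------+-----
1  | payment    | NULL
2  | transfer   | 9.12
3  | payment    | NULL
5  | transfer   | NULL
6  | withdrawal | NULL
7  | fee        | NULL
8  | deposit    | NULL
9  | deposit    | NULL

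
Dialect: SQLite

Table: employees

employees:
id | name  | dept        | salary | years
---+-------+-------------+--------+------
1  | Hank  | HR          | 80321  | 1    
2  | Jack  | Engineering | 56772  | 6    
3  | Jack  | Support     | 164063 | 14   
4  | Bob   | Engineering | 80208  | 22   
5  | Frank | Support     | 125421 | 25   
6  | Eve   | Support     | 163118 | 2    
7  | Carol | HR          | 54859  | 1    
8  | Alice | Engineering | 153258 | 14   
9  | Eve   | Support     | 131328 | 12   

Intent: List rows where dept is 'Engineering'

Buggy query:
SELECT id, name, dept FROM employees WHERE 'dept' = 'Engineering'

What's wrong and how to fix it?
Bug: 'dept' in single quotes is a string literal, not the column; the comparison is literal-vs-literal and never true

Fix: Remove the quotes around the column name (or use double quotes for an identifier)

Corrected query:
SELECT id, name, dept FROM employees WHERE dept = 'Engineering'

Result:
id | name  | dept       
---+-------+------------
2  | Jack  | Engineering
4  | Bob   | Engineering
8  | Alice | Engineering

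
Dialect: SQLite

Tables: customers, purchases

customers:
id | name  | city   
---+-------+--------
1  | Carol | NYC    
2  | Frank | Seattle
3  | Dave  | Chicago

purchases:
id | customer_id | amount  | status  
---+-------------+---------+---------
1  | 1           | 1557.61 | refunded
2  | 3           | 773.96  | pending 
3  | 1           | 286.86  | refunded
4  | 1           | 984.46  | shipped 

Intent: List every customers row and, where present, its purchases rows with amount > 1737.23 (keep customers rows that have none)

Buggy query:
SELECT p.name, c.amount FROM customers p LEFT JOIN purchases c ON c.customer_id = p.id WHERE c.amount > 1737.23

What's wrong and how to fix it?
Bug: Filtering c.amount in WHERE discards the NULL rows produced by LEFT JOIN, turning it into an inner join

Fix: Put 'c.amount > 1737.23' in the JOIN's ON clause instead of WHERE

Corrected query:
SELECT p.name, c.amount FROM customers p LEFT JOIN purchases c ON c.customer_id = p.id AND c.amount > 1737.23

Result:
name  | amount
------+-------
Carol | NULL  
Frank | NULL  
Dave  | NULL  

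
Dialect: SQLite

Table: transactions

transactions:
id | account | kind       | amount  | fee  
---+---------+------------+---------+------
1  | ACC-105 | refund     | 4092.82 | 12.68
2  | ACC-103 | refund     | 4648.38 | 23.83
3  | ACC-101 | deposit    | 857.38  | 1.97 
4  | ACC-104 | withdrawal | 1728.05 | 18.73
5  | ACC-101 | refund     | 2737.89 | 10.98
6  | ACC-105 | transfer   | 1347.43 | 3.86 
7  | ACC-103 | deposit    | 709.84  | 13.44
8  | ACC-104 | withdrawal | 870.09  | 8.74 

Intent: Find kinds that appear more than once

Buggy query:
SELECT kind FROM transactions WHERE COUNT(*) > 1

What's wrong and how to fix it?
Bug: WHERE can't reference COUNT(*); aggregates are computed after WHERE

Fix: Group first, then use HAVING for the count condition

Corrected query:
SELECT kind FROM transactions GROUP BY kind HAVING COUNT(*) > 1

Result:
kind      
----------
deposit   
refund    
withdrawal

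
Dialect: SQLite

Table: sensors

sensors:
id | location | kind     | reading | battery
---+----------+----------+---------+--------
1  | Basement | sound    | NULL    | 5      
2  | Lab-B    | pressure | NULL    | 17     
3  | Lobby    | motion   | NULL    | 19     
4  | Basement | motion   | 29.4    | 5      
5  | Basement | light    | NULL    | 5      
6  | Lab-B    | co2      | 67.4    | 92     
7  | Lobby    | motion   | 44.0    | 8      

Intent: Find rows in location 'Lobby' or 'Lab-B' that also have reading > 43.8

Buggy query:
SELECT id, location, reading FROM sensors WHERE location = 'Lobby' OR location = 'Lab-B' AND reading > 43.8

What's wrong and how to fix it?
Bug: Without parentheses, AND is evaluated before OR, so the reading filter only applies to the 'Lab-B' branch

Fix: Add parentheses around the OR so the AND applies to both alternatives

Corrected query:
SELECT id, location, reading FROM sensors WHERE (location = 'Lobby' OR location = 'Lab-B') AND reading > 43.8

Result:
id | location | reading
---+----------+--------
6  | Lab-B    | 67.4   
7  | Lobby    | 44     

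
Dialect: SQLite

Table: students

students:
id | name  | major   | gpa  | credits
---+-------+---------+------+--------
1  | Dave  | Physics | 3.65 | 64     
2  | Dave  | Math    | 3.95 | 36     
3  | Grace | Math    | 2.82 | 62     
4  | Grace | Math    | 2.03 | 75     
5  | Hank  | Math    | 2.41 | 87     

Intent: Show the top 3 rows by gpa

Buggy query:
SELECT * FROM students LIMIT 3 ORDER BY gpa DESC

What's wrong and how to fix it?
Bug: LIMIT must come after ORDER BY

Fix: Swap the clauses: ORDER BY first, then LIMIT

Corrected query:
SELECT * FROM students ORDER BY gpa DESC LIMIT 3

Result:
id | name  | major   | gpa  | credits
---+-------+---------+------+--------
2  | Dave  | Math    | 3.95 | 36     
1  | Dave  | Physics | 3.65 | 64     
3  | Grace | Math    | 2.82 | 62     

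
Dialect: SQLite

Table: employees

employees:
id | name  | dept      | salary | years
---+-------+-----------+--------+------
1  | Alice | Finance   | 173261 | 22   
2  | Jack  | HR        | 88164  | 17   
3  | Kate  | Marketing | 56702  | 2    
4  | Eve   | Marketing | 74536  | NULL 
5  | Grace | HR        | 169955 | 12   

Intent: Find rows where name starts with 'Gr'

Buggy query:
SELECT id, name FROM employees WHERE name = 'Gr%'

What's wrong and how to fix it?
Bug: Wildcards only work with LIKE; '=' treats '%' as a literal character

Fix: Use LIKE for wildcard pattern matching

Corrected query:
SELECT id, name FROM employees WHERE name LIKE 'Gr%'

Result:
id | name 
---+------
5  | Grace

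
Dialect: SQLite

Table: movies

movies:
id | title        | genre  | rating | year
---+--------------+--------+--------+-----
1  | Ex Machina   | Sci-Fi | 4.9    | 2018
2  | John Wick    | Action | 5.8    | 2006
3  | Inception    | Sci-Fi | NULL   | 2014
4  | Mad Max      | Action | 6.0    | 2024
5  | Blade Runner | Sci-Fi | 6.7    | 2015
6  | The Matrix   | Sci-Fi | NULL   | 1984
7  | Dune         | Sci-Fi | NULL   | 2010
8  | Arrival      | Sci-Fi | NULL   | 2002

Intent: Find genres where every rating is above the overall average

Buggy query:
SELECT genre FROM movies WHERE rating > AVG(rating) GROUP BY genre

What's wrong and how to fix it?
Bug: AVG() is an aggregate; it can't sit directly in WHERE

Fix: Use a subquery for AVG and a HAVING MIN(...) filter so the condition holds for every row in the group

Corrected query:
SELECT genre FROM movies GROUP BY genre HAVING MIN(rating) > (SELECT AVG(rating) FROM movies)

Result:
(no rows)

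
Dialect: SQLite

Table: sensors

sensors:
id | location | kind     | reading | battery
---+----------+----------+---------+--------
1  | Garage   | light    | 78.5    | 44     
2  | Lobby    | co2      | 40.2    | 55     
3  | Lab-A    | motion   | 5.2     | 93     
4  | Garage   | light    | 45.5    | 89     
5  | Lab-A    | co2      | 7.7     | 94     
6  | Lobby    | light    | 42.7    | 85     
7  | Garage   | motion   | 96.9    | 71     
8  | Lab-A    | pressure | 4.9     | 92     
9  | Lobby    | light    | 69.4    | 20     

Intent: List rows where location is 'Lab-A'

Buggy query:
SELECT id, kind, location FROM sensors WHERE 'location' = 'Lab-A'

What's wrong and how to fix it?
Bug: 'location' in single quotes is a string literal, not the column; the comparison is literal-vs-literal and never true

Fix: Remove the quotes around the column name (or use double quotes for an identifier)

Corrected query:
SELECT id, kind, location FROM sensors WHERE location = 'Lab-A'

Result:
id | kind     | location
---+----------+---------
3  | motion   | Lab-A   
5  | co2      | Lab-A   
8  | pressure | Lab-A   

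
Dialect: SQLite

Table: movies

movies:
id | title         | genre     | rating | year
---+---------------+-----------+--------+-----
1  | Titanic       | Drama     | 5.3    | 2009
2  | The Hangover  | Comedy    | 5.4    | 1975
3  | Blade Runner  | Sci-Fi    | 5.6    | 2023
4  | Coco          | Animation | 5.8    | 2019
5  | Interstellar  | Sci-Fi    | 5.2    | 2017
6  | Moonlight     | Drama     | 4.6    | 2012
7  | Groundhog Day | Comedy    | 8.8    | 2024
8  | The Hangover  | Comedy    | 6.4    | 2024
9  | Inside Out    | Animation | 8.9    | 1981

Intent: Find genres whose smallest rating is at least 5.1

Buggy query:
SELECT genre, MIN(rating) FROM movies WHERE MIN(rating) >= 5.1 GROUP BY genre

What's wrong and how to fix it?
Bug: Aggregates like MIN are computed per group after WHERE runs

Fix: Use HAVING for the per-group MIN condition

Corrected query:
SELECT genre, MIN(rating) FROM movies GROUP BY genre HAVING MIN(rating) >= 5.1

Result:
genre     | MIN(rating)
----------+------------
Animation | 5.8        
Comedy    | 5.4        
Sci-Fi    | 5.2        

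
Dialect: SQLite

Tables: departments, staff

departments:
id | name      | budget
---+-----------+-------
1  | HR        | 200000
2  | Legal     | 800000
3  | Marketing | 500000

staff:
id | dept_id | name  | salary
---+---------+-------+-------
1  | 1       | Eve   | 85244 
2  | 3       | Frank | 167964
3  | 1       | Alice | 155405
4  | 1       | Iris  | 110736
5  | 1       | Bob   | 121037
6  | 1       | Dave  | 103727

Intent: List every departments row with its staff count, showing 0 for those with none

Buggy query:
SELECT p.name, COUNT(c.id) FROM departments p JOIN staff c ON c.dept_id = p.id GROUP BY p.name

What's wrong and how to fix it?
Bug: INNER JOIN drops departments rows that have no matching staff rows

Fix: Switch to LEFT JOIN to retain unmatched parent rows

Corrected query:
SELECT p.name, COUNT(c.id) FROM departments p LEFT JOIN staff c ON c.dept_id = p.id GROUP BY p.name

Result:
name      | COUNT(c.id)
----------+------------
HR        | 5          
Legal     | 0          
Marketing | 1          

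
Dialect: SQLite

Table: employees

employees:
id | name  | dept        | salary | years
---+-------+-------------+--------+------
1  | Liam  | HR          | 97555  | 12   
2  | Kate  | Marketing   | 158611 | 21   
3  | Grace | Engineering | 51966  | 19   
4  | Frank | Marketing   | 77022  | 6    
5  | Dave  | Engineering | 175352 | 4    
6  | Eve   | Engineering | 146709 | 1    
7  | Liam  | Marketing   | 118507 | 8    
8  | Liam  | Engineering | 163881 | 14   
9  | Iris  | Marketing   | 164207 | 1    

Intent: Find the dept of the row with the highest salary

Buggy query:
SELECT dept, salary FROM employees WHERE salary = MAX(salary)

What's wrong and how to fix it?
Bug: WHERE is evaluated per row; an aggregate over the whole table isn't defined there

Fix: Wrap MAX in a scalar subquery so WHERE compares against a single value

Corrected query:
SELECT dept, salary FROM employees WHERE salary = (SELECT MAX(salary) FROM employees)

Result:
dept        | salary
------------+-------
Engineering | 175352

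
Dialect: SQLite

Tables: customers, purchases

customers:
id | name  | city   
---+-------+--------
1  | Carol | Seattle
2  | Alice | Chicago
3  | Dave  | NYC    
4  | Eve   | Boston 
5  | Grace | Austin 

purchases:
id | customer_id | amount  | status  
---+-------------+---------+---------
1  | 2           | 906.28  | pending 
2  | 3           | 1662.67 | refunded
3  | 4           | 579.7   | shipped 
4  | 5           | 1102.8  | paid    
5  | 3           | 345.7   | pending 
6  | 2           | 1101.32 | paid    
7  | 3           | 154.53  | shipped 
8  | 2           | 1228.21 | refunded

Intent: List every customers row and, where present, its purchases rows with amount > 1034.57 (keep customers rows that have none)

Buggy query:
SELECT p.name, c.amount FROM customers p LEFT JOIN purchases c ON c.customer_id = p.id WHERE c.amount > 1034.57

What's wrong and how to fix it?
Bug: Filtering c.amount in WHERE discards the NULL rows produced by LEFT JOIN, turning it into an inner join

Fix: Move the right-table condition into the ON clause so unmatched parents are kept

Corrected query:
SELECT p.name, c.amount FROM customers p LEFT JOIN purchases c ON c.customer_id = p.id AND c.amount > 1034.57

Result:
name  | amount 
------+--------
Carol | NULL   
Alice | 1101.32
Alice | 1228.21
Dave  | 1662.67
Eve   | NULL   
Grace | 1102.8 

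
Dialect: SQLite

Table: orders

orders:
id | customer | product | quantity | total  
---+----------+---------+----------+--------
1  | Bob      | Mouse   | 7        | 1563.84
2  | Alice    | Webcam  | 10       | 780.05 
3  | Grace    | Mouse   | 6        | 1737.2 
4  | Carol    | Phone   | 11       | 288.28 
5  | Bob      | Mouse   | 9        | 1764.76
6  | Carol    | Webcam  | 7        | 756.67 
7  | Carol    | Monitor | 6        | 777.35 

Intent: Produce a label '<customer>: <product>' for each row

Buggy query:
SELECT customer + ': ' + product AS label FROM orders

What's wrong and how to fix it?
Bug: '+' is numeric addition; on text columns SQLite converts them to 0 instead of concatenating

Fix: Replace + with || to concatenate text

Corrected query:
SELECT customer || ': ' || product AS label FROM orders

Result:
label         
--------------
Bob: Mouse    
Alice: Webcam 
Grace: Mouse  
Carol: Phone  
Bob: Mouse    
Carol: Webcam 
Carol: Monitor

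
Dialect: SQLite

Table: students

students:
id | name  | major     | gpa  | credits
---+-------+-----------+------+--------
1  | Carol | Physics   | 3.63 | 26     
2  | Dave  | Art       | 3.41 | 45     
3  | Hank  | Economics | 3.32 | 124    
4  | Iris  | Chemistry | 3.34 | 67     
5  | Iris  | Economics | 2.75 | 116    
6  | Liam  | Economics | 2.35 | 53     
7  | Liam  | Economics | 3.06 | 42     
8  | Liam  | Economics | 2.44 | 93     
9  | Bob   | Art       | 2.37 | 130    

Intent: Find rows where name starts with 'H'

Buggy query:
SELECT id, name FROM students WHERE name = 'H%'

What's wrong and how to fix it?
Bug: '=' compares the literal string including the % character; pattern matching needs LIKE

Fix: Replace '=' with LIKE so 'H%' is treated as a pattern

Corrected query:
SELECT id, name FROM students WHERE name LIKE 'H%'

Result:
id | name
---+-----
3  | Hank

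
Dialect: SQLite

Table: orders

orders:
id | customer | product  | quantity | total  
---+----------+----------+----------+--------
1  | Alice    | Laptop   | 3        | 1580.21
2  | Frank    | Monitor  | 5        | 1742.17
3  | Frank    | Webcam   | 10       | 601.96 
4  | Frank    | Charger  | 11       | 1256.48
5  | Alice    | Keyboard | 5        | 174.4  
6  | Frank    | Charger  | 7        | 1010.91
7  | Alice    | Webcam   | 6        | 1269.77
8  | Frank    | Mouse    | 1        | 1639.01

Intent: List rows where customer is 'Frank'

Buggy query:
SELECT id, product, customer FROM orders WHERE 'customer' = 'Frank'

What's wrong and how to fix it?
Bug: 'customer' in single quotes is a string literal, not the column; the comparison is literal-vs-literal and never true

Fix: Reference the column as customer without single quotes

Corrected query:
SELECT id, product, customer FROM orders WHERE customer = 'Frank'

Result:
id | product | customer
---+---------+---------
2  | Monitor | Frank   
3  | Webcam  | Frank   
4  | Charger | Frank   
6  | Charger | Frank   
8  | Mouse   | Frank   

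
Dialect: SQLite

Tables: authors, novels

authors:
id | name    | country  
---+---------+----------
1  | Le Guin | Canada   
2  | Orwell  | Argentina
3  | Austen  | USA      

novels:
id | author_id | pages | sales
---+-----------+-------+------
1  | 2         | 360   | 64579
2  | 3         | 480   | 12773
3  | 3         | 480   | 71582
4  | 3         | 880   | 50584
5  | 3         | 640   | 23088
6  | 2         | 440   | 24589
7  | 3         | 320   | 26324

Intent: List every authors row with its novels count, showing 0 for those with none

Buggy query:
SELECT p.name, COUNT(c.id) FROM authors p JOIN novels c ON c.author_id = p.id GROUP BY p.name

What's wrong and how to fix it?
Bug: INNER JOIN drops authors rows that have no matching novels rows

Fix: Switch to LEFT JOIN to retain unmatched parent rows

Corrected query:
SELECT p.name, COUNT(c.id) FROM authors p LEFT JOIN novels c ON c.author_id = p.id GROUP BY p.name

Result:
name    | COUNT(c.id)
--------+------------
Austen  | 5          
Le Guin | 0          
Orwell  | 2          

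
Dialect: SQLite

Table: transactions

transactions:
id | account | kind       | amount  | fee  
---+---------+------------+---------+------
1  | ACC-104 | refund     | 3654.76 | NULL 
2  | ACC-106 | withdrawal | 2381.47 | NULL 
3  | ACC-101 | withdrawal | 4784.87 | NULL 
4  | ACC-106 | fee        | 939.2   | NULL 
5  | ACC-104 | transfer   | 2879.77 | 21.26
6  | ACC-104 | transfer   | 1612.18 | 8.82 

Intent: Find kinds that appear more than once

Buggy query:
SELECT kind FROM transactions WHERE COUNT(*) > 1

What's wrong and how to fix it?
Bug: WHERE can't reference COUNT(*); aggregates are computed after WHERE

Fix: GROUP BY kind, then filter groups with HAVING COUNT(*) > 1

Corrected query:
SELECT kind FROM transactions GROUP BY kind HAVING COUNT(*) > 1

Result:
kind      
----------
transfer  
withdrawal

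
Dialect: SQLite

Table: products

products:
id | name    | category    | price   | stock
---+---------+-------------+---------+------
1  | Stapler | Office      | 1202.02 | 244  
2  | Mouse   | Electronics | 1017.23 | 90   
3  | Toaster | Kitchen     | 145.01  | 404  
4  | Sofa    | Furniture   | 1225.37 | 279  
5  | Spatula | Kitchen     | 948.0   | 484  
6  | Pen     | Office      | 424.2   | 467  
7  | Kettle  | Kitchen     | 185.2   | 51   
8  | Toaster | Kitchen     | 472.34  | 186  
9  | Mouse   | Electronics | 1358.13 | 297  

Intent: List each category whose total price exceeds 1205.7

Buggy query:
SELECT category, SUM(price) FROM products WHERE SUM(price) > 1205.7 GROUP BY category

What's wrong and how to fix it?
Bug: WHERE runs before GROUP BY, so aggregates aren't available there

Fix: Use HAVING (which filters groups after aggregation) instead of WHERE

Corrected query:
SELECT category, SUM(price) FROM products GROUP BY category HAVING SUM(price) > 1205.7

Result:
category    | SUM(price)
------------+-----------
Electronics | 2375.36   
Furniture   | 1225.37   
Kitchen     | 1750.55   
Office      | 1626.22   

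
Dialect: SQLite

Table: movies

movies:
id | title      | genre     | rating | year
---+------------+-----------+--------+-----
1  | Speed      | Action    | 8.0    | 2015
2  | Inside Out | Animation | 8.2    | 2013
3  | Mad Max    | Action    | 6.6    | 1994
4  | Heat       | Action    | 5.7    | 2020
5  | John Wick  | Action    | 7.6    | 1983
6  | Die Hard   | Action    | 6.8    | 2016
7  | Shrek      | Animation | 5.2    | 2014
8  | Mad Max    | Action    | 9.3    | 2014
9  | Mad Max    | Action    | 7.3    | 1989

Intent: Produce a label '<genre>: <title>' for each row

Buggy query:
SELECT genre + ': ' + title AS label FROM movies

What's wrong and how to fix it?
Bug: SQLite uses || for string concatenation; + coerces text to numbers (yielding 0)

Fix: Replace + with || to concatenate text

Corrected query:
SELECT genre || ': ' || title AS label FROM movies

Result:
label                
---------------------
Action: Speed        
Animation: Inside Out
Action: Mad Max      
Action: Heat         
Action: John Wick    
Action: Die Hard     
Animation: Shrek     
Action: Mad Max      
Action: Mad Max      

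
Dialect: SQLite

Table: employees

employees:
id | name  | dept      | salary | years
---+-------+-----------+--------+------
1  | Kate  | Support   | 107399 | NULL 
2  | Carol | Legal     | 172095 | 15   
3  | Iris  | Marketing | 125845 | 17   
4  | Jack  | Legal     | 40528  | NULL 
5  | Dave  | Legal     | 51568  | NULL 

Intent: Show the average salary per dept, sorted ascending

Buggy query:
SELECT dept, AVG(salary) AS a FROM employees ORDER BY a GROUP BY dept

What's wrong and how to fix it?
Bug: GROUP BY must precede ORDER BY

Fix: Reorder: SELECT … FROM … GROUP BY … ORDER BY …

Corrected query:
SELECT dept, AVG(salary) AS a FROM employees GROUP BY dept ORDER BY a

Result:
dept      | a           
----------+-------------
Legal     | 88063.666667
Support   | 107399      
Marketing | 125845      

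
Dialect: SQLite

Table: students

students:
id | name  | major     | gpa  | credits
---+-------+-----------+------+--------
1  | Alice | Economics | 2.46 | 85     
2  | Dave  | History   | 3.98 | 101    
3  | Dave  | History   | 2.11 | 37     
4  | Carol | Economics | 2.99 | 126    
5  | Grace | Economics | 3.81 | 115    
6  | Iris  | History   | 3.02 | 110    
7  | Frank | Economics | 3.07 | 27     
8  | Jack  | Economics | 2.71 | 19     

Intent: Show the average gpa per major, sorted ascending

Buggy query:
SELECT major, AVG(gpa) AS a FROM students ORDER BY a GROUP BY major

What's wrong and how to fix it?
Bug: ORDER BY appears before GROUP BY; SQL clause order requires GROUP BY first

Fix: Move ORDER BY to the end, after GROUP BY

Corrected query:
SELECT major, AVG(gpa) AS a FROM students GROUP BY major ORDER BY a

Result:
major     | a       
----------+---------
Economics | 3.008   
History   | 3.036667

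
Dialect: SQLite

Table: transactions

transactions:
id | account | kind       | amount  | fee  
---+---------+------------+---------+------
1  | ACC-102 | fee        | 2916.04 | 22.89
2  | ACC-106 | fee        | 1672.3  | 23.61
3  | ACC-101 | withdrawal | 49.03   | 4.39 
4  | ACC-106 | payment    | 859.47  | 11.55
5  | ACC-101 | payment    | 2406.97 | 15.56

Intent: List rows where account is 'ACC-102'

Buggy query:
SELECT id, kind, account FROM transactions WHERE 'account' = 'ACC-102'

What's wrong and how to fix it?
Bug: Single quotes denote string literals in SQL; the column name is being compared as a constant string

Fix: Reference the column as account without single quotes

Corrected query:
SELECT id, kind, account FROM transactions WHERE account = 'ACC-102'

Result:
id | kind | account
---+------+--------
1  | fee  | ACC-102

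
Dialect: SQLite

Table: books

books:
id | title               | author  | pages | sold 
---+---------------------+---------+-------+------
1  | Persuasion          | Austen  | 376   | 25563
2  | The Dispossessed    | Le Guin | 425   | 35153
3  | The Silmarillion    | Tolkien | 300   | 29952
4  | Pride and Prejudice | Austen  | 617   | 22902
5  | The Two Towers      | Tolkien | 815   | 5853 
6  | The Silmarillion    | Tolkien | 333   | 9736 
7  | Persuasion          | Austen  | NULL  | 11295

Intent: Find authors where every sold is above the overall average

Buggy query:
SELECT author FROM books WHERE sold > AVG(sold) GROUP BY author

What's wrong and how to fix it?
Bug: AVG() is an aggregate; it can't sit directly in WHERE

Fix: Use a subquery for AVG and a HAVING MIN(...) filter so the condition holds for every row in the group

Corrected query:
SELECT author FROM books GROUP BY author HAVING MIN(sold) > (SELECT AVG(sold) FROM books)

Result:
author 
-------
Le Guin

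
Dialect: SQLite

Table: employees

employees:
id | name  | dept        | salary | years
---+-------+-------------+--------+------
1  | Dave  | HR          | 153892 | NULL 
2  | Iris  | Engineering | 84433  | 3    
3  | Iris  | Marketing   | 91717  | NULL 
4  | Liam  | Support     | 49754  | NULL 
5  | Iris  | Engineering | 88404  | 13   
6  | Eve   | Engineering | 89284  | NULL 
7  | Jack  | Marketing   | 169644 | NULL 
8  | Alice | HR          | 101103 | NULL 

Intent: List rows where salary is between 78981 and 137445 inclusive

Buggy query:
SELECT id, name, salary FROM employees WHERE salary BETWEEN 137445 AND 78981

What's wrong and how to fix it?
Bug: BETWEEN expects the lower bound first; with 137445 AND 78981 the range is empty

Fix: Swap the bounds so the smaller value comes first

Corrected query:
SELECT id, name, salary FROM employees WHERE salary BETWEEN 78981 AND 137445

Result:
id | name  | salary
---+-------+-------
2  | Iris  | 84433 
3  | Iris  | 91717 
5  | Iris  | 88404 
6  | Eve   | 89284 
8  | Alice | 101103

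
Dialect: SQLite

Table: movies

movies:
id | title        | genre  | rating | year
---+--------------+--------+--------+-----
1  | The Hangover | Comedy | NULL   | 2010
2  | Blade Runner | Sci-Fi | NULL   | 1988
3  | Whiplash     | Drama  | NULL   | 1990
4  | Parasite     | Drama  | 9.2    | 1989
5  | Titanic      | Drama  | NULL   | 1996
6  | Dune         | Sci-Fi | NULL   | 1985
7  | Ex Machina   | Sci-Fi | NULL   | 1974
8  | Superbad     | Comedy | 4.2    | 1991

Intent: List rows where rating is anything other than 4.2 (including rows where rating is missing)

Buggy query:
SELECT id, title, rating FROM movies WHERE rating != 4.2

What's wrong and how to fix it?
Bug: Inequality against NULL is unknown, not true; rows with NULL are dropped

Fix: Handle NULL separately with IS NULL alongside the inequality

Corrected query:
SELECT id, title, rating FROM movies WHERE rating != 4.2 OR rating IS NULL

Result:
id | title        | rating
---+--------------+-------
1  | The Hangover | NULL  
2  | Blade Runner | NULL  
3  | Whiplash     | NULL  
4  | Parasite     | 9.2   
5  | Titanic      | NULL  
6  | Dune         | NULL  
7  | Ex Machina   | NULL  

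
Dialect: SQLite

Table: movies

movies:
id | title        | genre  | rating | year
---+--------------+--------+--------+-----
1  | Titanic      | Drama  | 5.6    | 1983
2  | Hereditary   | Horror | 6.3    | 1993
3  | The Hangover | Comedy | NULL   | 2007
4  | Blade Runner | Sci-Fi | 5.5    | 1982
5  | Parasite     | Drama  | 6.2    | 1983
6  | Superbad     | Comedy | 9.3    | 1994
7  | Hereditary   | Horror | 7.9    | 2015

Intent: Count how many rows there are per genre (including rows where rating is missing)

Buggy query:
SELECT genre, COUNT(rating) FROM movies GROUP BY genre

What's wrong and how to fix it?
Bug: COUNT(rating) skips NULLs, so groups with missing rating are undercounted

Fix: Use COUNT(*) to count all rows regardless of NULL

Corrected query:
SELECT genre, COUNT(*) FROM movies GROUP BY genre

Result:
genre  | COUNT(*)
-------+---------
Comedy | 2       
Drama  | 2       
Horror | 2       
Sci-Fi | 1       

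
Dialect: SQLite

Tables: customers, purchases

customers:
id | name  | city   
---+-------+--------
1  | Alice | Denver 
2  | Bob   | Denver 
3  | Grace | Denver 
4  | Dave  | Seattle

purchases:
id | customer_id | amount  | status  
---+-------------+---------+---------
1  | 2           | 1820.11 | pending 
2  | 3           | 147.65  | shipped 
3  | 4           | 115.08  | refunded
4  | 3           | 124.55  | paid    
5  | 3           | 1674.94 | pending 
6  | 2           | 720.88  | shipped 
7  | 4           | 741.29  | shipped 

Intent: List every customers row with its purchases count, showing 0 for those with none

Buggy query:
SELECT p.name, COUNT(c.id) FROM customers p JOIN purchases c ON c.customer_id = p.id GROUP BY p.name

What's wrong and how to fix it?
Bug: INNER JOIN drops customers rows that have no matching purchases rows

Fix: Use LEFT JOIN so parents without children still appear (COUNT(c.id) gives 0)

Corrected query:
SELECT p.name, COUNT(c.id) FROM customers p LEFT JOIN purchases c ON c.customer_id = p.id GROUP BY p.name

Result:
name  | COUNT(c.id)
------+------------
Alice | 0          
Bob   | 2          
Dave  | 2          
Grace | 3          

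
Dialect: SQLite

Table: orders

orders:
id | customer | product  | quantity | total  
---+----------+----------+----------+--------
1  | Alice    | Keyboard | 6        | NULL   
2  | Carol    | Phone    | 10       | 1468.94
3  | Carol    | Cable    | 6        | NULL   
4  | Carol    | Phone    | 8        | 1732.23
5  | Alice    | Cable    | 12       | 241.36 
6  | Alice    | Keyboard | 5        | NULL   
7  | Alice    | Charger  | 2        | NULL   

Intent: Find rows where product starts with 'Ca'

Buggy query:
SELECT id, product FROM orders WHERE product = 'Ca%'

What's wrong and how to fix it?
Bug: '=' compares the literal string including the % character; pattern matching needs LIKE

Fix: Replace '=' with LIKE so 'Ca%' is treated as a pattern

Corrected query:
SELECT id, product FROM orders WHERE product LIKE 'Ca%'

Result:
id | product
---+--------
3  | Cable  
5  | Cable  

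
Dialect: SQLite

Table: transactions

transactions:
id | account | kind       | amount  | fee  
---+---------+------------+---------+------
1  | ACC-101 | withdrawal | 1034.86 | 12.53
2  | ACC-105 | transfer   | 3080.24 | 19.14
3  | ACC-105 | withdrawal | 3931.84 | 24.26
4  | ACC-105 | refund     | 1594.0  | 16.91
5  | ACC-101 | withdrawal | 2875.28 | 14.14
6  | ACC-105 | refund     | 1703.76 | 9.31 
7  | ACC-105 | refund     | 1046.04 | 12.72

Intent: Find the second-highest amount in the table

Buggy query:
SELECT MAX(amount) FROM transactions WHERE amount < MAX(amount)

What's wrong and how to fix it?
Bug: MAX(amount) on the right of the comparison is an aggregate-in-WHERE error

Fix: Put the inner MAX in a scalar subquery

Corrected query:
SELECT MAX(amount) FROM transactions WHERE amount < (SELECT MAX(amount) FROM transactions)

Result:
MAX(amount)
-----------
3080.24    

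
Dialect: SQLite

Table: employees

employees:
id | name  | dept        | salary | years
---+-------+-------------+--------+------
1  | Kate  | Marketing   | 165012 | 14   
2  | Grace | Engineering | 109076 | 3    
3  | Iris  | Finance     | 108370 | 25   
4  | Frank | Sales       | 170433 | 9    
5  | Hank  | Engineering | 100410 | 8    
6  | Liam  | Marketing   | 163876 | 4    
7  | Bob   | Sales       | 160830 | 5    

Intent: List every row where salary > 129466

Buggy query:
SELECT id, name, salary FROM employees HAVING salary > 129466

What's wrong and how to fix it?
Bug: HAVING filters the output of aggregation, but this query has no GROUP BY and no aggregate functions, so SQLite rejects it (HAVING clause on a non-aggregate query); the condition here is per row

Fix: Replace HAVING with WHERE since the condition applies to individual rows

Corrected query:
SELECT id, name, salary FROM employees WHERE salary > 129466

Result:
id | name  | salary
---+-------+-------
1  | Kate  | 165012
4  | Frank | 170433
6  | Liam  | 163876
7  | Bob   | 160830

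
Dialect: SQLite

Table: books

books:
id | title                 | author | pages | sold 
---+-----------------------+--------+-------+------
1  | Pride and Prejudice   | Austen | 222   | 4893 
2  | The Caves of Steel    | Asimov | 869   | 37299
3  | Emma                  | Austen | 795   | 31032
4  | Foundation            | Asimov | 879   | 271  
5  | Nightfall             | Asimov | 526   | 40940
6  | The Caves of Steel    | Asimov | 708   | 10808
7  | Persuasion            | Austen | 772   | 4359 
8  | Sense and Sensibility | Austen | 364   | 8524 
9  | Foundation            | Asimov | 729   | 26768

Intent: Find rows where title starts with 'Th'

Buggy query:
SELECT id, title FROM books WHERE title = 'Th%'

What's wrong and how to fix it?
Bug: '=' compares the literal string including the % character; pattern matching needs LIKE

Fix: Use LIKE for wildcard pattern matching

Corrected query:
SELECT id, title FROM books WHERE title LIKE 'Th%'

Result:
id | title             
---+-------------------
2  | The Caves of Steel
6  | The Caves of Steel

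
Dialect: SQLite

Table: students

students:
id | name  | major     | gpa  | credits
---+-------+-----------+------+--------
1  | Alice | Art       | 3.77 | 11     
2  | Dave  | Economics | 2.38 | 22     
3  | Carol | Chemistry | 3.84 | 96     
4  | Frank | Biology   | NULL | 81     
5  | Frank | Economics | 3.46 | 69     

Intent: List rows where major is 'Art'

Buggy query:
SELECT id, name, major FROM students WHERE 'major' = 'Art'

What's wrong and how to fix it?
Bug: 'major' in single quotes is a string literal, not the column; the comparison is literal-vs-literal and never true

Fix: Remove the quotes around the column name (or use double quotes for an identifier)

Corrected query:
SELECT id, name, major FROM students WHERE major = 'Art'

Result:
id | name  | major
---+-------+------
1  | Alice | Art  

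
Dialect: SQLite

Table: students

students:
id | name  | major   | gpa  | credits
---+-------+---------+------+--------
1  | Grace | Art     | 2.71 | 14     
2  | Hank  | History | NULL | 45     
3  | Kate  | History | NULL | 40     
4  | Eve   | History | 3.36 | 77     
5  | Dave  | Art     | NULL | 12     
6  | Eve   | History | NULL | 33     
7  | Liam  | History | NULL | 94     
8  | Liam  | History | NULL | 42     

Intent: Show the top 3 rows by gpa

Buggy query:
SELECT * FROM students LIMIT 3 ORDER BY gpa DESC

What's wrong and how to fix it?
Bug: LIMIT must come after ORDER BY

Fix: Swap the clauses: ORDER BY first, then LIMIT

Corrected query:
SELECT * FROM students ORDER BY gpa DESC LIMIT 3

Result:
id | name  | major   | gpa  | credits
---+-------+---------+------+--------
4  | Eve   | History | 3.36 | 77     
1  | Grace | Art     | 2.71 | 14     
2  | Hank  | History | NULL | 45     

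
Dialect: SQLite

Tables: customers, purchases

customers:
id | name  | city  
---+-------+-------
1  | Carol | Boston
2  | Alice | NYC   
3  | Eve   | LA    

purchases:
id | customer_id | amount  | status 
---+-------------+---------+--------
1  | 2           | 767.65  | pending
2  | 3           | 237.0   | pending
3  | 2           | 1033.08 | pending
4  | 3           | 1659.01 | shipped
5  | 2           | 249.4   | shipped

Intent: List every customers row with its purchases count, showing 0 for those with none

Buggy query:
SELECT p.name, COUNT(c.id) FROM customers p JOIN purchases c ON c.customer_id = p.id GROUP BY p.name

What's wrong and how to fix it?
Bug: An inner join excludes parents with zero children

Fix: Switch to LEFT JOIN to retain unmatched parent rows

Corrected query:
SELECT p.name, COUNT(c.id) FROM customers p LEFT JOIN purchases c ON c.customer_id = p.id GROUP BY p.name

Result:
name  | COUNT(c.id)
------+------------
Alice | 3          
Carol | 0          
Eve   | 2          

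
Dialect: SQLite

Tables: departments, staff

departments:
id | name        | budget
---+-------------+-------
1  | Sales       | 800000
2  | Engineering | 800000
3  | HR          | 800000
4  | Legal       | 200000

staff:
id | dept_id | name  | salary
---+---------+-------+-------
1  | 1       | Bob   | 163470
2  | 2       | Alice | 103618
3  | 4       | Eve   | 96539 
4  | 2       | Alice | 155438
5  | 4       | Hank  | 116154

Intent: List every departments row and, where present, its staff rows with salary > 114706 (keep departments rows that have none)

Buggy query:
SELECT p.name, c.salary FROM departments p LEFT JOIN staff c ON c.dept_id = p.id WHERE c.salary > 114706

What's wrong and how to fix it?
Bug: Filtering c.salary in WHERE discards the NULL rows produced by LEFT JOIN, turning it into an inner join

Fix: Move the right-table condition into the ON clause so unmatched parents are kept

Corrected query:
SELECT p.name, c.salary FROM departments p LEFT JOIN staff c ON c.dept_id = p.id AND c.salary > 114706

Result:
name        | salary
------------+-------
Sales       | 163470
Engineering | 155438
HR          | NULL  
Legal       | 116154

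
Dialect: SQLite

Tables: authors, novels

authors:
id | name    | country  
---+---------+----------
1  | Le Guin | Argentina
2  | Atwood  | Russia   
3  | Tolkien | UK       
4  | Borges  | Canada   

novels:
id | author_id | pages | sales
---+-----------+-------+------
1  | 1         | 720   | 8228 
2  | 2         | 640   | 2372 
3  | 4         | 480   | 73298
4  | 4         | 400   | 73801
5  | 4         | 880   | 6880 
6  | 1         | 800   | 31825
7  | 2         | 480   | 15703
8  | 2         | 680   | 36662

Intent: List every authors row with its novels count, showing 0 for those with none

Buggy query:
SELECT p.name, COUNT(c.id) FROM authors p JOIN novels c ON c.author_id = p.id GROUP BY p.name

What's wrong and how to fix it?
Bug: An inner join excludes parents with zero children

Fix: Use LEFT JOIN so parents without children still appear (COUNT(c.id) gives 0)

Corrected query:
SELECT p.name, COUNT(c.id) FROM authors p LEFT JOIN novels c ON c.author_id = p.id GROUP BY p.name

Result:
name    | COUNT(c.id)
--------+------------
Atwood  | 3          
Borges  | 3          
Le Guin | 2          
Tolkien | 0          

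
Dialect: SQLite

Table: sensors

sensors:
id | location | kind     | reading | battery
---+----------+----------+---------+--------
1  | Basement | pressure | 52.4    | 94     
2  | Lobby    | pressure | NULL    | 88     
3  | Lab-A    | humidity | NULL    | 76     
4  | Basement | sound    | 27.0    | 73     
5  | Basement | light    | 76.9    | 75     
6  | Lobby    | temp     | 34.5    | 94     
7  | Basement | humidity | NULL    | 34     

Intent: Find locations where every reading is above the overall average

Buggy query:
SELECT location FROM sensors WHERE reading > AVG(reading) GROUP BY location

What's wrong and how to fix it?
Bug: WHERE evaluates per row before aggregation, so AVG() is unavailable

Fix: Use a subquery for AVG and a HAVING MIN(...) filter so the condition holds for every row in the group

Corrected query:
SELECT location FROM sensors GROUP BY location HAVING MIN(reading) > (SELECT AVG(reading) FROM sensors)

Result:
(no rows)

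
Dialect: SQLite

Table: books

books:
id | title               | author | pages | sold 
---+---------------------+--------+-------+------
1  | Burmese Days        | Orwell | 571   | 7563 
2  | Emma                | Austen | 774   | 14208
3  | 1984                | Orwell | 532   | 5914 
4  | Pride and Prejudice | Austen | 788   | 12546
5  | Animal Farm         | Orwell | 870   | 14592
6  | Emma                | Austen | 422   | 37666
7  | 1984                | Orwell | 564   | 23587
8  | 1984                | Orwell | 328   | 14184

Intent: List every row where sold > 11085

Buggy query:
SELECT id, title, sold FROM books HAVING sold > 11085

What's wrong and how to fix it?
Bug: This is a non-aggregate query (no GROUP BY, no aggregates), so in SQLite the HAVING clause is invalid here; a row-level condition belongs in WHERE

Fix: Use WHERE for row-level filtering

Corrected query:
SELECT id, title, sold FROM books WHERE sold > 11085

Result:
id | title               | sold 
---+---------------------+------
2  | Emma                | 14208
4  | Pride and Prejudice | 12546
5  | Animal Farm         | 14592
6  | Emma                | 37666
7  | 1984                | 23587
8  | 1984                | 14184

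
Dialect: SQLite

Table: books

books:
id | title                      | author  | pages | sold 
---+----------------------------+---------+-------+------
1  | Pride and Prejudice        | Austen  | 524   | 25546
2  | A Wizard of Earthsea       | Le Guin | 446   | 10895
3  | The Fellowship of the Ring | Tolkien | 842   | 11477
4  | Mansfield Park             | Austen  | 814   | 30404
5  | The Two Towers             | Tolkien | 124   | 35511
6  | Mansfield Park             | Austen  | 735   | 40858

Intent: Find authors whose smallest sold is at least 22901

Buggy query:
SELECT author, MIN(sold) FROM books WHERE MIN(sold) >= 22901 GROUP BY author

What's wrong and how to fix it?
Bug: MIN() in WHERE is a misuse of aggregate

Fix: Use HAVING for the per-group MIN condition

Corrected query:
SELECT author, MIN(sold) FROM books GROUP BY author HAVING MIN(sold) >= 22901

Result:
author | MIN(sold)
-------+----------
Austen | 25546    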